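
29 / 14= 2.07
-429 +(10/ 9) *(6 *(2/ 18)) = -11563/ 27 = -428.26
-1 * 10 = -10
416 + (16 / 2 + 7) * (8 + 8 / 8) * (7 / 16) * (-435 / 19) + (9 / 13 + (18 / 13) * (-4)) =-3719095 / 3952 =-941.07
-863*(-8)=6904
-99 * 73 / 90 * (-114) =45771 / 5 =9154.20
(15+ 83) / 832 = 49 / 416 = 0.12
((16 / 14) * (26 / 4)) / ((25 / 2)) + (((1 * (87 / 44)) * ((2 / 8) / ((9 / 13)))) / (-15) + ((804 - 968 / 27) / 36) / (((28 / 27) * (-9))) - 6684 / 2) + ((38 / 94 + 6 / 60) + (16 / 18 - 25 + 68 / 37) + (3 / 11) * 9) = -1326405962999 / 394405200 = -3363.05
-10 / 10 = -1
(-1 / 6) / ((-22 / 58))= 29 / 66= 0.44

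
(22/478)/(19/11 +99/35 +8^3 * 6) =4235/283089286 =0.00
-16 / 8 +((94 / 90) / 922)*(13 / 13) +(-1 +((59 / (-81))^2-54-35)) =-2766569647 / 30246210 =-91.47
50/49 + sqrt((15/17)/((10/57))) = 50/49 + 3 * sqrt(646)/34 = 3.26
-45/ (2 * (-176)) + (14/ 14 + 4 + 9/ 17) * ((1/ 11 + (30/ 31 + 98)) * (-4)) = -23906189/ 10912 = -2190.82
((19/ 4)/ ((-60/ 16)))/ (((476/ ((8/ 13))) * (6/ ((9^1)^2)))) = -171/ 7735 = -0.02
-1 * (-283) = 283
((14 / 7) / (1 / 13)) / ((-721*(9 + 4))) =-2 / 721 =-0.00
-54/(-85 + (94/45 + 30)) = 2430/2381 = 1.02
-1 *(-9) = 9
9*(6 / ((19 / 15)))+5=905 / 19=47.63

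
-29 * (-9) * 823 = 214803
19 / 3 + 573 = 1738 / 3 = 579.33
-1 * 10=-10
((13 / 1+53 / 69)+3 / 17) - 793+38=-869258 / 1173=-741.06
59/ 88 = 0.67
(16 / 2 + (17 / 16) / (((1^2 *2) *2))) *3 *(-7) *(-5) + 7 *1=874.89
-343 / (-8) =343 / 8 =42.88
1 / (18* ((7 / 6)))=1 / 21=0.05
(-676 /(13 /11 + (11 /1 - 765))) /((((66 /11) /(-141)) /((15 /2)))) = -7755 /49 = -158.27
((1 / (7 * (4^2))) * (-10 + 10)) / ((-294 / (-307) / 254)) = 0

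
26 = 26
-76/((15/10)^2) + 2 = -286/9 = -31.78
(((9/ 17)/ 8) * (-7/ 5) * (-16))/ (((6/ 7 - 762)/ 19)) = -0.04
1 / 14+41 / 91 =95 / 182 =0.52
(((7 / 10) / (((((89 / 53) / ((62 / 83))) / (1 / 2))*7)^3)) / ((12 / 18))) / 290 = 13305584121 / 114558777549172600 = 0.00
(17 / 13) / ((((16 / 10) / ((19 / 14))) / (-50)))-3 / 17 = -688559 / 12376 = -55.64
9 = 9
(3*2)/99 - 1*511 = -16861/33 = -510.94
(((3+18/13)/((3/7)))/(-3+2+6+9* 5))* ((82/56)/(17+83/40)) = 779/49595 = 0.02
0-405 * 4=-1620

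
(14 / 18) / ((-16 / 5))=-35 / 144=-0.24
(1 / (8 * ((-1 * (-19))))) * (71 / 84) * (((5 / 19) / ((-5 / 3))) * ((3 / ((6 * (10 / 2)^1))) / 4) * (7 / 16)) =-71 / 7393280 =-0.00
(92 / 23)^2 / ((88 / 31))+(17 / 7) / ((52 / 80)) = 9.37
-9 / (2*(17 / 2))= -9 / 17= -0.53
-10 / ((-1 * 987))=10 / 987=0.01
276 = 276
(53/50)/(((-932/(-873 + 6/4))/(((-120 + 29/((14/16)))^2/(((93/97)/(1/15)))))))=519.96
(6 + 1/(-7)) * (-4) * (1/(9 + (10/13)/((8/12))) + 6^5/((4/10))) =-105209813/231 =-455453.74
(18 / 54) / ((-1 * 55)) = -1 / 165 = -0.01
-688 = -688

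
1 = 1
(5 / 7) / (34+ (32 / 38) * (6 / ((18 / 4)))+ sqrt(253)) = 7410 / 289637-16245 * sqrt(253) / 22302049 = 0.01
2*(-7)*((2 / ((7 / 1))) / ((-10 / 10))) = 4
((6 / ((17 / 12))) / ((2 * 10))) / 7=18 / 595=0.03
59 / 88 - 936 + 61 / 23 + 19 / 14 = -13194945 / 14168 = -931.32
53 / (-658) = -53 / 658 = -0.08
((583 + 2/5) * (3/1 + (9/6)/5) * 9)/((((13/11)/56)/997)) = 266034985524/325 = 818569186.23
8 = 8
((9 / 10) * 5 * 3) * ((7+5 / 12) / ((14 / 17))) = 13617 / 112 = 121.58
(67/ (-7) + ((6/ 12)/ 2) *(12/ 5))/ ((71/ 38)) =-11932/ 2485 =-4.80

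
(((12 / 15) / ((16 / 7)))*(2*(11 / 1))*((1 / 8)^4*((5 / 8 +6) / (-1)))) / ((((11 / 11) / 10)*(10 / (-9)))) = 36729 / 327680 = 0.11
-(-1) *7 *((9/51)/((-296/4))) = -21/1258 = -0.02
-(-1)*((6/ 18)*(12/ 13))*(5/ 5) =4/ 13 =0.31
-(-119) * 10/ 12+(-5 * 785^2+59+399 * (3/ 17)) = -314251435/ 102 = -3080896.42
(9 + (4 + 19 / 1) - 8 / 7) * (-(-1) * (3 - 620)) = -133272 / 7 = -19038.86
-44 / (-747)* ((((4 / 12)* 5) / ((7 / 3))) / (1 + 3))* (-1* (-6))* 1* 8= 0.50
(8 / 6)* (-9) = -12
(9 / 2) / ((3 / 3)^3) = 9 / 2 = 4.50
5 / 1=5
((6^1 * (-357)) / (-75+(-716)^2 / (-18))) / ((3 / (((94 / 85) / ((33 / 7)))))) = 82908 / 14135165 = 0.01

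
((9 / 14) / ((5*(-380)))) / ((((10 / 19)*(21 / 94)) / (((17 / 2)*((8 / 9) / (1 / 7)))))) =-799 / 5250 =-0.15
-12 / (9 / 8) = -32 / 3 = -10.67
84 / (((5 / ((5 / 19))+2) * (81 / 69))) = 92 / 27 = 3.41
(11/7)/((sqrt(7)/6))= 66 * sqrt(7)/49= 3.56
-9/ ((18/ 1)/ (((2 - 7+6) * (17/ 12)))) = -17/ 24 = -0.71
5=5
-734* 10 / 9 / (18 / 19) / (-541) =69730 / 43821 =1.59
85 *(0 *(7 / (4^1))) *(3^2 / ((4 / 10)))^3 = 0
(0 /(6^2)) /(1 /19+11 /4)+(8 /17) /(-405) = -8 /6885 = -0.00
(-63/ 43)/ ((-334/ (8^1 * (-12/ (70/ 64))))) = -13824/ 35905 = -0.39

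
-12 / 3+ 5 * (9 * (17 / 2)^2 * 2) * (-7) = -91043 / 2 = -45521.50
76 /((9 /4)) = 304 /9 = 33.78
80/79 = 1.01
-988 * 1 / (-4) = 247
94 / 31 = 3.03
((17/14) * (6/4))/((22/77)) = 51/8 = 6.38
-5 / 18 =-0.28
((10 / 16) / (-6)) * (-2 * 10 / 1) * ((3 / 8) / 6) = 25 / 192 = 0.13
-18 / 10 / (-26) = 9 / 130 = 0.07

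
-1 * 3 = -3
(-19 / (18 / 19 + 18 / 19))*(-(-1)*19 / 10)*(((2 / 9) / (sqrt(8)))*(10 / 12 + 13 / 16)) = -541861*sqrt(2) / 311040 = -2.46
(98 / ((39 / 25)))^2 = 6002500 / 1521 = 3946.42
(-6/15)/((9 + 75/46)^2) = -4232/1195605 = -0.00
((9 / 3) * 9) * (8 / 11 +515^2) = 78772041 / 11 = 7161094.64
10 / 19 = 0.53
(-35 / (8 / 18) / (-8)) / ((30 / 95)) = 1995 / 64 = 31.17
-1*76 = -76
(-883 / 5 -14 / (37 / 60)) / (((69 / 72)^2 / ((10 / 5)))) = -42475392 / 97865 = -434.02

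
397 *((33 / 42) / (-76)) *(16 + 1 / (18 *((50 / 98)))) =-31656383 / 478800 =-66.12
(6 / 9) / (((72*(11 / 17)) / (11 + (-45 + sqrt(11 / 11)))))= -17 / 36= -0.47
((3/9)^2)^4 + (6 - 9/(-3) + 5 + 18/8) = 426469/26244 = 16.25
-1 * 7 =-7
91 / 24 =3.79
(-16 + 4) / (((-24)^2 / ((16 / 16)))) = -1 / 48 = -0.02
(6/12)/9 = 0.06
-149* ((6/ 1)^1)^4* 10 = -1931040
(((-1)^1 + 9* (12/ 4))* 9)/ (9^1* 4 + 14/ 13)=1521/ 241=6.31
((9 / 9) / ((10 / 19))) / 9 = 0.21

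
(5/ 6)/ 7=5/ 42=0.12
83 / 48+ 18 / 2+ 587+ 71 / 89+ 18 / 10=12822983 / 21360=600.33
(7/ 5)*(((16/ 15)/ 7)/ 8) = 2/ 75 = 0.03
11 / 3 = 3.67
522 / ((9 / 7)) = 406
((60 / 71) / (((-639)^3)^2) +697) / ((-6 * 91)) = -1122987755736847862489 / 879700594881375800442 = -1.28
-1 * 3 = -3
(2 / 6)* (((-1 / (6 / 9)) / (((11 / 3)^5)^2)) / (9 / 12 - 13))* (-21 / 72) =-19683 / 726247888828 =-0.00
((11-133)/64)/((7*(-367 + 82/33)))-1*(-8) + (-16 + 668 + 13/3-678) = -110468297/8083488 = -13.67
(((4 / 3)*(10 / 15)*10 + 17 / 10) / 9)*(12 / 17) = 1906 / 2295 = 0.83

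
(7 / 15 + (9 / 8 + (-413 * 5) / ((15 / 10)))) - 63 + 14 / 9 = -517147 / 360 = -1436.52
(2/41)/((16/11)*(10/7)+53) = 154/173881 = 0.00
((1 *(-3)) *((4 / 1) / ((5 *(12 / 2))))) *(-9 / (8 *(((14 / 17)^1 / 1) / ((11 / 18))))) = 187 / 560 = 0.33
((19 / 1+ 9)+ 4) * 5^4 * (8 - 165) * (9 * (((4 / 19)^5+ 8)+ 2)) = -699774515640000 / 2476099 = -282611687.03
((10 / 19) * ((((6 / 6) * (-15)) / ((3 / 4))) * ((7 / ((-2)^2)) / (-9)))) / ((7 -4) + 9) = 175 / 1026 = 0.17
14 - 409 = -395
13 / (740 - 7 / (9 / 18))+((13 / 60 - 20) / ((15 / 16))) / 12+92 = 14743871 / 163350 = 90.26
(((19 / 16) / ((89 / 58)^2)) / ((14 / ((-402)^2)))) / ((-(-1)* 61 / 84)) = 3873405474 / 483181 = 8016.47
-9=-9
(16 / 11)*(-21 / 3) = -112 / 11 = -10.18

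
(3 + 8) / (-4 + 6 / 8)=-44 / 13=-3.38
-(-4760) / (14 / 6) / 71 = 2040 / 71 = 28.73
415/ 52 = 7.98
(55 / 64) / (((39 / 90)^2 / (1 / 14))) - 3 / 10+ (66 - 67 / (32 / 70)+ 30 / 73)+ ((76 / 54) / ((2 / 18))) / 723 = -80.11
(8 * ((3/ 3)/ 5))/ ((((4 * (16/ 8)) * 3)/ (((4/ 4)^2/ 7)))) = 1/ 105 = 0.01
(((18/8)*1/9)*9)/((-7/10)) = -45/14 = -3.21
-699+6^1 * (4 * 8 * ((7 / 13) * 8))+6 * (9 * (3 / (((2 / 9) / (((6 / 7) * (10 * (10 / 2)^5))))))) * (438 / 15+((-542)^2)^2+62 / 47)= 7207209675348456697785 / 4277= 1685108645159798152.39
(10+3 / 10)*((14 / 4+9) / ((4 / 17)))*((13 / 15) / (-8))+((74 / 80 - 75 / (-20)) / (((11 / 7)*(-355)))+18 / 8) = -38876437 / 681600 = -57.04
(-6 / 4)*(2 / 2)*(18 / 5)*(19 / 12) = -171 / 20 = -8.55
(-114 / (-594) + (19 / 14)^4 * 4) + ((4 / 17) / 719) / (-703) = 112429976948911 / 8169970394124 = 13.76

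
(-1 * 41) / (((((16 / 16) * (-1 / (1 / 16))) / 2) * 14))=41 / 112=0.37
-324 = -324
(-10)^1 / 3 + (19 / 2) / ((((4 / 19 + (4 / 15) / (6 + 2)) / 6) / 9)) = 875840 / 417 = 2100.34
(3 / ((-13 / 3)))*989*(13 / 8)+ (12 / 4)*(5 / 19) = -168999 / 152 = -1111.84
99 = 99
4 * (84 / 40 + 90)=1842 / 5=368.40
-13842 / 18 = -769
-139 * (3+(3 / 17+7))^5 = -21539981000927 / 1419857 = -15170528.44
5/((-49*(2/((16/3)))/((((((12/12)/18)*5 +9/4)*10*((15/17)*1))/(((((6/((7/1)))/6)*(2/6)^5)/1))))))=-175500/17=-10323.53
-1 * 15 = -15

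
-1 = -1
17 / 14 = 1.21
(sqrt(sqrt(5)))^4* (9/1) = 45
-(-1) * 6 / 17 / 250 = 3 / 2125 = 0.00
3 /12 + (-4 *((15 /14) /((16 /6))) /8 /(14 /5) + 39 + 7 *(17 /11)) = 1724677 /34496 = 50.00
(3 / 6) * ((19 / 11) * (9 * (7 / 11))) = 1197 / 242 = 4.95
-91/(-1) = 91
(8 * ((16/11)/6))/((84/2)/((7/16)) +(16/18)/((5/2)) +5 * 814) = 480/1031173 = 0.00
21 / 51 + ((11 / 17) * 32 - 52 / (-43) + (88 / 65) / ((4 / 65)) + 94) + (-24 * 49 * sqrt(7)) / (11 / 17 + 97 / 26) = -572.39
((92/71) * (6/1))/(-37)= -552/2627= -0.21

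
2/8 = 1/4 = 0.25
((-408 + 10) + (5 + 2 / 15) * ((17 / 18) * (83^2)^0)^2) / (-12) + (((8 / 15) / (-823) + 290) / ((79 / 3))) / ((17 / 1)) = 2155100020691 / 64460454480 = 33.43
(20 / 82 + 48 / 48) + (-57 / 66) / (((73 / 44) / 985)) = -1530907 / 2993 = -511.50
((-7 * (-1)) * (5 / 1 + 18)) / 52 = 161 / 52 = 3.10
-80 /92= -20 /23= -0.87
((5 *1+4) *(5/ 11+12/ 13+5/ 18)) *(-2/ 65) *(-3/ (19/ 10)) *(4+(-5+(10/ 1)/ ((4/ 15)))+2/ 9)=2816521/ 105963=26.58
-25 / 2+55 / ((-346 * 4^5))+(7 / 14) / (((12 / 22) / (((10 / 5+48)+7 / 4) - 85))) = -45683237 / 1062912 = -42.98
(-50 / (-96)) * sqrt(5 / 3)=25 * sqrt(15) / 144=0.67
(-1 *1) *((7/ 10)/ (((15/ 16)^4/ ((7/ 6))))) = -802816/ 759375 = -1.06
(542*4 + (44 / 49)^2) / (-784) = -650913 / 235298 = -2.77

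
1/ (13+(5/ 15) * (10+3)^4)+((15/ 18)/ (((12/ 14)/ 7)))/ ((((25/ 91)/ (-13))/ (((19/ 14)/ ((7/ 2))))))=-32142083/ 257400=-124.87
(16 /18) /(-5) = -8 /45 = -0.18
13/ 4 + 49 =209/ 4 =52.25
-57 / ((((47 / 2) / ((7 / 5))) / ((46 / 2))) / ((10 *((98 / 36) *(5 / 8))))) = -749455 / 564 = -1328.82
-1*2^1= -2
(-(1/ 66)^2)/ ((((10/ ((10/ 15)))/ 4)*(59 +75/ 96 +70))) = -32/ 67839255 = -0.00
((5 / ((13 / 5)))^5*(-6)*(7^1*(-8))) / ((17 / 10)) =32812500000 / 6311981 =5198.45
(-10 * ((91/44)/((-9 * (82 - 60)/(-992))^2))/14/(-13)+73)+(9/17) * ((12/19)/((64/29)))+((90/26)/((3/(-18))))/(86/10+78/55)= 73.93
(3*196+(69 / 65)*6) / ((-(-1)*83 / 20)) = 154536 / 1079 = 143.22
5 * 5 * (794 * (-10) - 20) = -199000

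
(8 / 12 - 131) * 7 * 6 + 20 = -5454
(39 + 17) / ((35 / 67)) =536 / 5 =107.20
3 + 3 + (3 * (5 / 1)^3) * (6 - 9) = -1119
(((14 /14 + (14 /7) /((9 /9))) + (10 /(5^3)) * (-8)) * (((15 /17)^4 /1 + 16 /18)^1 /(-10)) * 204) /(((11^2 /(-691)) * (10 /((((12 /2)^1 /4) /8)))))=4165083347 /540430000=7.71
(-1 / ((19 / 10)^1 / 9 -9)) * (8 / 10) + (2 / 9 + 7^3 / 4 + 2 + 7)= 95.06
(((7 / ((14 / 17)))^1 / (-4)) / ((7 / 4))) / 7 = -0.17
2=2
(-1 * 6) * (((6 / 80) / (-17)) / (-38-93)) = -9 / 44540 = -0.00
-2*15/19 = -30/19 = -1.58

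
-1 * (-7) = 7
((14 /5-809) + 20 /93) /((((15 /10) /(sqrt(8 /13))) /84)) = -41975696 * sqrt(26) /6045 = -35406.93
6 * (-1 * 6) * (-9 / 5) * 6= 1944 / 5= 388.80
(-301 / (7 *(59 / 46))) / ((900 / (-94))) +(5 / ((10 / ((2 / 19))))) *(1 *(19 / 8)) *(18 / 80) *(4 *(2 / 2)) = 767623 / 212400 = 3.61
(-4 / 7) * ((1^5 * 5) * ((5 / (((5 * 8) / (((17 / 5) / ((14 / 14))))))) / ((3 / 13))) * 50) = -5525 / 21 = -263.10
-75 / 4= -18.75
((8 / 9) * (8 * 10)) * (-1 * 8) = -5120 / 9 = -568.89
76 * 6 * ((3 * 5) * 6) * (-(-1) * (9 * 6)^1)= 2216160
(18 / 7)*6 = 108 / 7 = 15.43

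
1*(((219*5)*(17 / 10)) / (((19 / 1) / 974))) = 95426.37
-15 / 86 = -0.17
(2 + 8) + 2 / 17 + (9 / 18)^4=2769 / 272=10.18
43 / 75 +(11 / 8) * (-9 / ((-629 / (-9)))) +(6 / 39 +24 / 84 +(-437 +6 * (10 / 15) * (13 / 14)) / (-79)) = 6.32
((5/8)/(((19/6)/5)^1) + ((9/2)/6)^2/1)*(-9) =-4239/304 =-13.94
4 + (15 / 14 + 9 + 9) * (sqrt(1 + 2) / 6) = 4 + 89 * sqrt(3) / 28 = 9.51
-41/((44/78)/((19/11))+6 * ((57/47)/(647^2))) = -125.53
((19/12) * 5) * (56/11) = 40.30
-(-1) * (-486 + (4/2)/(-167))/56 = -20291/2338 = -8.68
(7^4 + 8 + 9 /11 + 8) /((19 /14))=372344 /209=1781.55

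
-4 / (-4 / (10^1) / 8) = 80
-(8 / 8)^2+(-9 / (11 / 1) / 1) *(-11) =8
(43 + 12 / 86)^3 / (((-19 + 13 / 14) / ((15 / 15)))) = -89363419250 / 20115271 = -4442.57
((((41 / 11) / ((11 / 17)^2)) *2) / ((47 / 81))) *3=5758614 / 62557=92.05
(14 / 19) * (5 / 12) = 35 / 114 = 0.31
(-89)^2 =7921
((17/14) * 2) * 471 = 8007/7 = 1143.86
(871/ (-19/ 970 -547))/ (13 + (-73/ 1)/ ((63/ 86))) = 53226810/ 2896594531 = 0.02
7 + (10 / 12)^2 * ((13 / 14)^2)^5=76338635350177 / 10413167579136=7.33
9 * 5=45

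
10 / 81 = 0.12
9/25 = 0.36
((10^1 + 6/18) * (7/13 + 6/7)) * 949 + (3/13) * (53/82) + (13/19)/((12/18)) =2910759911/212667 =13686.94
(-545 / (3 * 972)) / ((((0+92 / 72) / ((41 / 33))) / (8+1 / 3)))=-558625 / 368874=-1.51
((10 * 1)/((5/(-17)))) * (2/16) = -17/4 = -4.25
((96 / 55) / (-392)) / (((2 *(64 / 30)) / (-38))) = 171 / 4312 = 0.04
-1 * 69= -69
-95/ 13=-7.31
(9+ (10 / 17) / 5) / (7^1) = 155 / 119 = 1.30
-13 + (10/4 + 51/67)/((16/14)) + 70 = 64163/1072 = 59.85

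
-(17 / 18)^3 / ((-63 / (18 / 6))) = 4913 / 122472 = 0.04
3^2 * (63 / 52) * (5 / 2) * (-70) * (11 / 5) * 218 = -23794155 / 26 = -915159.81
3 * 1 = 3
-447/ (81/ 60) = -2980/ 9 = -331.11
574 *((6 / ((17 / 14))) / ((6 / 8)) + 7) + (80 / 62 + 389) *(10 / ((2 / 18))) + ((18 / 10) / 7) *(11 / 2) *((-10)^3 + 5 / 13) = 3981585261 / 95914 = 41512.03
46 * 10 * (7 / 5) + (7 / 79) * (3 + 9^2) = 651.44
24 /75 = 8 /25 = 0.32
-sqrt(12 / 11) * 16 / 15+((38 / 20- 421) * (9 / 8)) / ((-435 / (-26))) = -163449 / 5800- 32 * sqrt(33) / 165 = -29.29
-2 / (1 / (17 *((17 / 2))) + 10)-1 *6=-8965 / 1446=-6.20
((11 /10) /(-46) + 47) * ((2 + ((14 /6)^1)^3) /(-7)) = -136171 /1380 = -98.67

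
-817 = -817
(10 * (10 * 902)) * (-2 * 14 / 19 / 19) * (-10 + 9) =6996.12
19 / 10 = 1.90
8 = 8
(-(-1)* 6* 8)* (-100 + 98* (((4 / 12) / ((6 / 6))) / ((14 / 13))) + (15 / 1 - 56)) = -5312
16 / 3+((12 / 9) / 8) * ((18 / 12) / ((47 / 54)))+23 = 8071 / 282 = 28.62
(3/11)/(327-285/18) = 18/20537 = 0.00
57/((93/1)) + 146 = 4545/31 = 146.61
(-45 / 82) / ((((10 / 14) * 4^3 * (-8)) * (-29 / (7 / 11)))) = -441 / 13392896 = -0.00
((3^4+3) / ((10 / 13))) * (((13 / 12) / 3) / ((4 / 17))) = 20111 / 120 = 167.59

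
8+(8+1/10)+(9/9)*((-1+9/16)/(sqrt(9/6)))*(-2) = 7*sqrt(6)/24+161/10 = 16.81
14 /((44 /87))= 609 /22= 27.68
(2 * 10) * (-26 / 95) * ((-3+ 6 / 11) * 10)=28080 / 209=134.35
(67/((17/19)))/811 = 1273/13787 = 0.09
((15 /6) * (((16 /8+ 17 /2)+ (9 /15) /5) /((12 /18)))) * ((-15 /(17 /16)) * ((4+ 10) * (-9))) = 1204308 /17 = 70841.65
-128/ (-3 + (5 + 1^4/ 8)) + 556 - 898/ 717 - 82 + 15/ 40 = 40261463/ 97512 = 412.89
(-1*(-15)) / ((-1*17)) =-15 / 17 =-0.88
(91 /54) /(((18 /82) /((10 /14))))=2665 /486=5.48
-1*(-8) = 8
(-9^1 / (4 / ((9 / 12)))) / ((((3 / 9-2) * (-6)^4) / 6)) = 3 / 640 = 0.00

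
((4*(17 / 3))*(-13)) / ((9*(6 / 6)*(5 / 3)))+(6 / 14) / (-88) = -544679 / 27720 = -19.65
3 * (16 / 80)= 3 / 5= 0.60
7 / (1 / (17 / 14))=17 / 2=8.50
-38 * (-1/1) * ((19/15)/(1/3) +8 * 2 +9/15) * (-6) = -23256/5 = -4651.20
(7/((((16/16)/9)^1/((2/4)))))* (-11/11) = -63/2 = -31.50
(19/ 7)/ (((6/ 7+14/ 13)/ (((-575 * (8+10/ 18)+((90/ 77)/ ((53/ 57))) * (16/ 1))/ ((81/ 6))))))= -44447046085/ 87268104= -509.32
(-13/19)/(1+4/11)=-143/285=-0.50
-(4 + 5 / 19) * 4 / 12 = -27 / 19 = -1.42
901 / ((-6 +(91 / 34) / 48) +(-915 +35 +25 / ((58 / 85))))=-42642528 / 40195969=-1.06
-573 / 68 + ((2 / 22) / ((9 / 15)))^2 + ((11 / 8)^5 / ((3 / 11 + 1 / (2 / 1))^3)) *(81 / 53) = 9147898029553 / 1161476591616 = 7.88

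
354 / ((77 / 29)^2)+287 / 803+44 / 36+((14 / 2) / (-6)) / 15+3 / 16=16174298303 / 311628240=51.90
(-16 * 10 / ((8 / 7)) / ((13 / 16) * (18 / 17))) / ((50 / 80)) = -30464 / 117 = -260.38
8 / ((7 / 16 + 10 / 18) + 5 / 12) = 1152 / 203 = 5.67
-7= -7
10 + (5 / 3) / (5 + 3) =10.21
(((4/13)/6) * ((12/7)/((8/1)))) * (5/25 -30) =-149/455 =-0.33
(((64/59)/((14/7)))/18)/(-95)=-16/50445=-0.00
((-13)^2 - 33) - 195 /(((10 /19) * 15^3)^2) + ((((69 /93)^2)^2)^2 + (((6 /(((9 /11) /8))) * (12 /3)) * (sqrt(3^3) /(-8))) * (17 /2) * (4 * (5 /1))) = 8814174926999064726887 /64766413155675937500 - 14960 * sqrt(3) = -25775.39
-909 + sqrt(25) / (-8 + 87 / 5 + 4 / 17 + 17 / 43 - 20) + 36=-31828649 / 36438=-873.50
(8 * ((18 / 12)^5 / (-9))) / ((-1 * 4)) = 27 / 16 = 1.69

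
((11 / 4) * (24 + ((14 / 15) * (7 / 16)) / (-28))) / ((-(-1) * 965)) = 126643 / 1852800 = 0.07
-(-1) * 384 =384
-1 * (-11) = 11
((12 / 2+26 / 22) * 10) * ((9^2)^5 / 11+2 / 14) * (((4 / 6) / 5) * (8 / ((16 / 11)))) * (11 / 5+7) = 177393643265224 / 1155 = 153587569926.60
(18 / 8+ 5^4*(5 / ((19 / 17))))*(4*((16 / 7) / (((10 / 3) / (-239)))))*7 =-1219880856 / 95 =-12840851.12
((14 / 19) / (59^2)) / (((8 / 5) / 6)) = 105 / 132278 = 0.00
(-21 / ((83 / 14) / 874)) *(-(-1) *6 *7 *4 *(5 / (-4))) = 53960760 / 83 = 650129.64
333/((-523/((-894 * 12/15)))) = 1190808/2615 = 455.38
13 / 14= 0.93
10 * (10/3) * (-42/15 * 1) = -280/3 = -93.33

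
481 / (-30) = -481 / 30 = -16.03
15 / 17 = 0.88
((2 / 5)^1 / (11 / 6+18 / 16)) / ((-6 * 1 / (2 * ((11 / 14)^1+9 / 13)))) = -2152 / 32305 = -0.07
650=650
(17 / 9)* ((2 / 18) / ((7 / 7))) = 17 / 81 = 0.21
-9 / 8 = -1.12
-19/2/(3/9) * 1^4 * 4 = -114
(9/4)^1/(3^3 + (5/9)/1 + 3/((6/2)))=81/1028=0.08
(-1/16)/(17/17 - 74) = 1/1168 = 0.00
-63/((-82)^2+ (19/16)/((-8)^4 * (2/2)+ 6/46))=-94964688/10135596661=-0.01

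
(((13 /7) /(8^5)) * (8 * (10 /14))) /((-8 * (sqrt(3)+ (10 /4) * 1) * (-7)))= 25 /5619712-5 * sqrt(3) /2809856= 0.00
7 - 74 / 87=535 / 87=6.15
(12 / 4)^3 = 27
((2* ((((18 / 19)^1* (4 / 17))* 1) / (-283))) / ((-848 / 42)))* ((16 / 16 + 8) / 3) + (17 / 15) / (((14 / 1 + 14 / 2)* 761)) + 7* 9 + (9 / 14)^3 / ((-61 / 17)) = 1747462639833688063 / 27770003855579160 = 62.93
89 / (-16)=-89 / 16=-5.56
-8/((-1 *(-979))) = -8/979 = -0.01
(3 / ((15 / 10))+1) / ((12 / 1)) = 1 / 4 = 0.25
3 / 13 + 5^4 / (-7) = -8104 / 91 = -89.05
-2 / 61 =-0.03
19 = 19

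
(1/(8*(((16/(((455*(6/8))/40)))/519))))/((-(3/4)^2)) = -15743/256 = -61.50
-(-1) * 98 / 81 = 98 / 81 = 1.21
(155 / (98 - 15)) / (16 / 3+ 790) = 465 / 198038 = 0.00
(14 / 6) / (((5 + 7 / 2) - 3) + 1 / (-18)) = 3 / 7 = 0.43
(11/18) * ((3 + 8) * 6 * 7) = 847/3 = 282.33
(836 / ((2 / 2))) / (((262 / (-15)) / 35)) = -219450 / 131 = -1675.19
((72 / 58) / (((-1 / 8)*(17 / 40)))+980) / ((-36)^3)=-117905 / 5750352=-0.02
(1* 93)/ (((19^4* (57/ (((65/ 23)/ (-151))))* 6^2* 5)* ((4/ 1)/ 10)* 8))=-0.00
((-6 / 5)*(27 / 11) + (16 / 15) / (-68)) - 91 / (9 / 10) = -875768 / 8415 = -104.07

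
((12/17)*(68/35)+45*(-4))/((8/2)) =-1563/35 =-44.66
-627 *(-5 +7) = -1254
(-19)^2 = 361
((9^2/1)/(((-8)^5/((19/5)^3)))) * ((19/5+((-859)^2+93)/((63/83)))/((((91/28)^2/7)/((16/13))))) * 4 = -18905761184517/43940000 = -430263.11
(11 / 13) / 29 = 11 / 377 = 0.03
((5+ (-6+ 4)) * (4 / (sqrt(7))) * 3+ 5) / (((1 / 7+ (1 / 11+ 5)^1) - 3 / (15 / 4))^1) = 1925 / 1707+ 660 * sqrt(7) / 569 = 4.20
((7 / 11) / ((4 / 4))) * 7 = 49 / 11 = 4.45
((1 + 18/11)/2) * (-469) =-13601/22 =-618.23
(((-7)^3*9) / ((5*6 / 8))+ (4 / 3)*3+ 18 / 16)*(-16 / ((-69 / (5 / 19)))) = -65446 / 1311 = -49.92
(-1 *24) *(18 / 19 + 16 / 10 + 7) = -229.14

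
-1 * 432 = -432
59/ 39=1.51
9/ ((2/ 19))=171/ 2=85.50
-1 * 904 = -904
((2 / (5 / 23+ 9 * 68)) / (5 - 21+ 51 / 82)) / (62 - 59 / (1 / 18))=943 / 4439035250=0.00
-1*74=-74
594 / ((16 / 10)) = 1485 / 4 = 371.25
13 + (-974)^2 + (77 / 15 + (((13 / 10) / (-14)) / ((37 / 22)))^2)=19091805408787 / 20124300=948694.14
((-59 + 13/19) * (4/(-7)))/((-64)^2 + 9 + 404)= 0.01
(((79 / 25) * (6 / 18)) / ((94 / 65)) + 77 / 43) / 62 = 152731 / 3759060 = 0.04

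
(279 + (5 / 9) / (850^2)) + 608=1153543501 / 1300500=887.00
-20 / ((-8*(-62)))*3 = -15 / 124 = -0.12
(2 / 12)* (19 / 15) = 19 / 90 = 0.21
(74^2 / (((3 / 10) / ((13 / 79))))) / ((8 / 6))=177970 / 79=2252.78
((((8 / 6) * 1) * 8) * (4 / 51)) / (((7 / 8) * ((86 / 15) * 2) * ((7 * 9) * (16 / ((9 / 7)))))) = 80 / 752199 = 0.00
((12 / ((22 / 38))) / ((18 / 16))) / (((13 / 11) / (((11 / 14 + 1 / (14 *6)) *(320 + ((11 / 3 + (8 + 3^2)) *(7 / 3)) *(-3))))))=5356784 / 2457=2180.21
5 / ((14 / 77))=27.50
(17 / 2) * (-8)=-68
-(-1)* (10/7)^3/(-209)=-1000/71687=-0.01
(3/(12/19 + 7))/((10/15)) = 171/290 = 0.59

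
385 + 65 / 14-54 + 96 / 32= 338.64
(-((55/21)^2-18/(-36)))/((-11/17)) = 110347/9702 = 11.37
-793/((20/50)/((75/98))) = -297375/196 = -1517.22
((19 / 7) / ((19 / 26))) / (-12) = -13 / 42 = -0.31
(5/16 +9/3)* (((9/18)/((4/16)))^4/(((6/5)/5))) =1325/6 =220.83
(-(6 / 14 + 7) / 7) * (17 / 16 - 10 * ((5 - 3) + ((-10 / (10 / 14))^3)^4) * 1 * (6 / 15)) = 47169335096247715 / 196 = 240659872940039.36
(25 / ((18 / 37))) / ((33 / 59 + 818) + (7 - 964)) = -54575 / 147024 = -0.37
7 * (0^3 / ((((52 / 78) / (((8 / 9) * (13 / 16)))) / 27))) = 0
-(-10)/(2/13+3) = 130/41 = 3.17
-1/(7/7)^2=-1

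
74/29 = 2.55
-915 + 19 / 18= -913.94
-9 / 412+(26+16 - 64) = -22.02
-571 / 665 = -0.86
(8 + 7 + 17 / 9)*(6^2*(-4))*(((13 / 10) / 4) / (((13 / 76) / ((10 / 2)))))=-23104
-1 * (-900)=900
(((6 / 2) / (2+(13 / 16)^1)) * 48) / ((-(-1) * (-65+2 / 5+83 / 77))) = -2464 / 3057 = -0.81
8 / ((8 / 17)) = 17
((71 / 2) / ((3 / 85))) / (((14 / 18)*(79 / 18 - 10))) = -162945 / 707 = -230.47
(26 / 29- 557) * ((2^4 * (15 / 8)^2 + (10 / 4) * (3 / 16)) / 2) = -29270505 / 1856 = -15770.75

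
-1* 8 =-8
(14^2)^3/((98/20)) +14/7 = 1536642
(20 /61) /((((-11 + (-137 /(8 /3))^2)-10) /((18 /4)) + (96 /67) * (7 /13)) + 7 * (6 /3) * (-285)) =-0.00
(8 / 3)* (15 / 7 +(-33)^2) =20368 / 7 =2909.71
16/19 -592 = -11232/19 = -591.16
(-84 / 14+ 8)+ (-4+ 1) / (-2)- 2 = 3 / 2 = 1.50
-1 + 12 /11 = 1 /11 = 0.09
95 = 95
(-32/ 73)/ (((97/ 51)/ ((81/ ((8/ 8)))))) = -132192/ 7081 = -18.67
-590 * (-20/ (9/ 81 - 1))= -13275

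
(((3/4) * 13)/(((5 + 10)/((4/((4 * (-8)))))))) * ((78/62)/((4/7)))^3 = -264503421/305059840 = -0.87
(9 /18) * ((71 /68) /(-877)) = -71 /119272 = -0.00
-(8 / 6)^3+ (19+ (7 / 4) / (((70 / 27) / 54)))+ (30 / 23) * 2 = 691649 / 12420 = 55.69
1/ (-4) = -1/ 4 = -0.25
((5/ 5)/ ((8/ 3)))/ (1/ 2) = 3/ 4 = 0.75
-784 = -784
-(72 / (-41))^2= -5184 / 1681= -3.08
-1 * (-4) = 4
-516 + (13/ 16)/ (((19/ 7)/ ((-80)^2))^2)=1630533724/ 361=4516713.92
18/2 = 9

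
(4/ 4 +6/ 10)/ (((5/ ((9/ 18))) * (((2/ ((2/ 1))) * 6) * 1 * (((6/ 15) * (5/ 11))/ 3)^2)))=363/ 50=7.26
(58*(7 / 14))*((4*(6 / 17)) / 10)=348 / 85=4.09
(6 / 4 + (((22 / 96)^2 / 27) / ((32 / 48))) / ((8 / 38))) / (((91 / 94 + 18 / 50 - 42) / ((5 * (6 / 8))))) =-1475394625 / 10570272768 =-0.14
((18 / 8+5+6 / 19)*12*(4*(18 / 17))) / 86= 62100 / 13889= 4.47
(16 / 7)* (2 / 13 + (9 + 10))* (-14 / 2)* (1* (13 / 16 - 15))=56523 / 13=4347.92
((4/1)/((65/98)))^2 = 153664/4225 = 36.37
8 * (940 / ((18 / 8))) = 30080 / 9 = 3342.22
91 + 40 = 131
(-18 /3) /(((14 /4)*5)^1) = -0.34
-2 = -2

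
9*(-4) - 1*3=-39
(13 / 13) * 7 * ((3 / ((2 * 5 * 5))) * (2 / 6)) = 7 / 50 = 0.14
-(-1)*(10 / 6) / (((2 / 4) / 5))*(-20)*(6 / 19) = -2000 / 19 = -105.26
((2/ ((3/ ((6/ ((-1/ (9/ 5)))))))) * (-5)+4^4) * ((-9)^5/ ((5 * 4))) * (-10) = 8621154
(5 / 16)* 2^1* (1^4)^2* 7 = 35 / 8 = 4.38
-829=-829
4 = 4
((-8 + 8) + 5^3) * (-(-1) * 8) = 1000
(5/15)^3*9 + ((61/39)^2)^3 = 14.98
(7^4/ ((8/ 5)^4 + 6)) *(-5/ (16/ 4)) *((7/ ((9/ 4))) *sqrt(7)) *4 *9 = -70843.65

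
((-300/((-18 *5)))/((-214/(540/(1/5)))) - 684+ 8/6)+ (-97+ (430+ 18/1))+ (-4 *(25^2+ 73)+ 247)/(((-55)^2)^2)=-219551109014/587470125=-373.72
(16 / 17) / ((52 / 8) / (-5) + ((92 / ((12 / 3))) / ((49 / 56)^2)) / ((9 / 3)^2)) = 70560 / 152779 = 0.46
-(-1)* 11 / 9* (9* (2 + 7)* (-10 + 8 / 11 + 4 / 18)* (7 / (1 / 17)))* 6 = -639744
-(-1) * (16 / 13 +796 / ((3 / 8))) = 2123.90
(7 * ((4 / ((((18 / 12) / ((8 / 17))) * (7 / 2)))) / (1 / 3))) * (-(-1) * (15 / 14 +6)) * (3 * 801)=15225408 / 119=127944.61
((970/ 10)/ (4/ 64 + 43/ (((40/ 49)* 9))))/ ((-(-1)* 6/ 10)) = 116400/ 4259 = 27.33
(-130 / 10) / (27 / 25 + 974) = -325 / 24377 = -0.01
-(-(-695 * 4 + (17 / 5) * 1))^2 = -7709507.56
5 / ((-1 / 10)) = -50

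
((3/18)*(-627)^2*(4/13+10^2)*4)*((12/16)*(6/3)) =512640216/13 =39433862.77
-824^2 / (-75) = 678976 / 75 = 9053.01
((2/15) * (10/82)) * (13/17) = 26/2091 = 0.01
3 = 3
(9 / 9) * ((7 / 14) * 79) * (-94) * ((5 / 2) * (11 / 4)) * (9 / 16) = -1837935 / 128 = -14358.87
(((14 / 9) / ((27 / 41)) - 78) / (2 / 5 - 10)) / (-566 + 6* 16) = -4595 / 274104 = -0.02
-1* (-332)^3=36594368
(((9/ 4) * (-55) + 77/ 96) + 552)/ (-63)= -41189/ 6048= -6.81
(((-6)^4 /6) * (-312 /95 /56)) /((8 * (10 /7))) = -1053 /950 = -1.11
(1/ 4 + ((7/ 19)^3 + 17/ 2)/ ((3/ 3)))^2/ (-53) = -58291824969/ 39894907088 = -1.46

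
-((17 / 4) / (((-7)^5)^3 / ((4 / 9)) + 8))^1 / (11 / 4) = 68 / 470008589484005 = 0.00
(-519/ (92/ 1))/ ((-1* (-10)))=-519/ 920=-0.56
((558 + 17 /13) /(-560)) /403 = -7271 /2933840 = -0.00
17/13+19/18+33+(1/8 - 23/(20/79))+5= -235693/4680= -50.36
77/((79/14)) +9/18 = 2235/158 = 14.15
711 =711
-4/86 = -0.05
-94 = -94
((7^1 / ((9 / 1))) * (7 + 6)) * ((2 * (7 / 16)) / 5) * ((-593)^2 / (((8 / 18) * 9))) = 224000413 / 1440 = 155555.84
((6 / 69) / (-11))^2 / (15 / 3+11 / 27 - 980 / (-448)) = 1728 / 210013529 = 0.00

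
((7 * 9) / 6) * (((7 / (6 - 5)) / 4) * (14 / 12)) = 21.44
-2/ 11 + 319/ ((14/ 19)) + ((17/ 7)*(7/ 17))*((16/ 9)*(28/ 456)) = 34196483/ 79002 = 432.86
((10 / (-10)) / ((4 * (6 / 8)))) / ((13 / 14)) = -14 / 39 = -0.36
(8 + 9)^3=4913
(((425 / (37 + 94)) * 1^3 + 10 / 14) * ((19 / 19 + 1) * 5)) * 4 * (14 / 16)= 18150 / 131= 138.55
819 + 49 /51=41818 /51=819.96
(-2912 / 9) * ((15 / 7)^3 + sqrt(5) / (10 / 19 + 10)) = -156000 / 49 - 6916 * sqrt(5) / 225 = -3252.41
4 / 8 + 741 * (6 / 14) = 4453 / 14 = 318.07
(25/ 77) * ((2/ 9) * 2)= 100/ 693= 0.14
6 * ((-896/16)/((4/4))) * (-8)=2688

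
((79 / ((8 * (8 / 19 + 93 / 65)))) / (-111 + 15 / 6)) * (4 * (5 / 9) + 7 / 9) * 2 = -292695 / 992558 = -0.29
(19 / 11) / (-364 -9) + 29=118968 / 4103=29.00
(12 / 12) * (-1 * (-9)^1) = 9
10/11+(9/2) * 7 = 32.41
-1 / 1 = -1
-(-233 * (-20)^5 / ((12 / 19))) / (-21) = 3541600000 / 63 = 56215873.02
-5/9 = -0.56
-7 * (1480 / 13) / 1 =-796.92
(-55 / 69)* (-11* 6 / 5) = 242 / 23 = 10.52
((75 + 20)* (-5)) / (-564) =475 / 564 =0.84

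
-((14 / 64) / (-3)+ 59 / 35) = -5419 / 3360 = -1.61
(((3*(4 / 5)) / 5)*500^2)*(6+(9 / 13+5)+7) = 29160000 / 13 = 2243076.92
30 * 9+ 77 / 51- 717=-22720 / 51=-445.49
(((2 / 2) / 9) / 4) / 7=1 / 252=0.00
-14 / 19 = -0.74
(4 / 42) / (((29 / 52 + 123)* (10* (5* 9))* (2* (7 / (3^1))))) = 0.00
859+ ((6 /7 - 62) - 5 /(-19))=106150 /133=798.12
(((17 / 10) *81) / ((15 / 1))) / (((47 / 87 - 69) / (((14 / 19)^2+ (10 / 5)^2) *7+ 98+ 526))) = -87.94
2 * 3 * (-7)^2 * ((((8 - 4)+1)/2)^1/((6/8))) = 980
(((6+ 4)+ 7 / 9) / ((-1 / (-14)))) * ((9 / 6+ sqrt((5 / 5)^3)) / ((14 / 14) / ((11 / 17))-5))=-37345 / 342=-109.20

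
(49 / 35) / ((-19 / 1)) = -7 / 95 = -0.07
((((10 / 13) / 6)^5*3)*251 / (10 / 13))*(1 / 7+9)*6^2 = 20080000 / 1799343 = 11.16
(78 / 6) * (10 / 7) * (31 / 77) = 4030 / 539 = 7.48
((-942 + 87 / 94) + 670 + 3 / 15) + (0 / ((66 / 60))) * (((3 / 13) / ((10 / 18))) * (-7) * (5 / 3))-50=-150811 / 470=-320.87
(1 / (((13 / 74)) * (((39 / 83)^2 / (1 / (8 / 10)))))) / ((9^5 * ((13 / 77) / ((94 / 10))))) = 922457767 / 30356972802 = 0.03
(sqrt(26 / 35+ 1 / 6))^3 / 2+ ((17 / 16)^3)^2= 1.87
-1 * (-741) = 741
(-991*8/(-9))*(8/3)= 63424/27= 2349.04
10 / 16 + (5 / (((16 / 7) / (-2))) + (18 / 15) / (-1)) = -4.95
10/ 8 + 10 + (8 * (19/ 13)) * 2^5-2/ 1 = 19937/ 52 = 383.40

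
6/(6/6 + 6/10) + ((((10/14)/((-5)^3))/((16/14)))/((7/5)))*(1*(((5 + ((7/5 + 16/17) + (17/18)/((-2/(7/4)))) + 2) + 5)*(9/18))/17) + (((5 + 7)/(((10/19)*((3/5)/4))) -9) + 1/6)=17119269779/116524800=146.92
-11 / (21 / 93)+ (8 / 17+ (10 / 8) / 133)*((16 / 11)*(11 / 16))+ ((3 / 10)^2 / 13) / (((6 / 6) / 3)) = -35428507 / 734825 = -48.21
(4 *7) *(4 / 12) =28 / 3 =9.33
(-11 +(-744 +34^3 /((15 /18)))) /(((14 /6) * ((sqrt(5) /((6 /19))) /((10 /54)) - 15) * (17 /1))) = 4640980 /327131 +26453586 * sqrt(5) /1635655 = 50.35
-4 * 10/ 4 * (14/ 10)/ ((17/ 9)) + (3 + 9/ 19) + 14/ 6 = -1555/ 969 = -1.60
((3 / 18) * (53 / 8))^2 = 2809 / 2304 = 1.22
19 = 19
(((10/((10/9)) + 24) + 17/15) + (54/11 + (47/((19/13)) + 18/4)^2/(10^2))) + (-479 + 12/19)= -2029441423/4765200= -425.89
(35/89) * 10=350/89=3.93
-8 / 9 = -0.89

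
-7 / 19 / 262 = -7 / 4978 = -0.00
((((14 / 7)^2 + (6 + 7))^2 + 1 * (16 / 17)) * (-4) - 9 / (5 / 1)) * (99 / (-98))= 9774567 / 8330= 1173.42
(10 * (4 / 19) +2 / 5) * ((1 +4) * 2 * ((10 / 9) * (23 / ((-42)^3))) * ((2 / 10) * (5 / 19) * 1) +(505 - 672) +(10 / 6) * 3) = -8722649323 / 21492135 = -405.85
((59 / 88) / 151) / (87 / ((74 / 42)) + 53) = 2183 / 50334944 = 0.00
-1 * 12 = -12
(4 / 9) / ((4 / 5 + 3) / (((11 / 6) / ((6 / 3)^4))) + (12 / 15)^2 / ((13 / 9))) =3575 / 270324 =0.01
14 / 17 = 0.82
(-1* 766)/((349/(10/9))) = -7660/3141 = -2.44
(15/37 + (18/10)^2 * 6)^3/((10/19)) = 117532703160567/7914531250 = 14850.24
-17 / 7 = -2.43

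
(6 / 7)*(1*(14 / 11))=12 / 11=1.09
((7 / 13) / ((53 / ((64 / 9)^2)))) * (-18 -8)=-57344 / 4293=-13.36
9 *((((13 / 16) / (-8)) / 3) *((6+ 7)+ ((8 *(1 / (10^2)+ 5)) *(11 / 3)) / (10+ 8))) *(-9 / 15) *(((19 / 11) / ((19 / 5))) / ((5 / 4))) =30953 / 22000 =1.41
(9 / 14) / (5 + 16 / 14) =9 / 86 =0.10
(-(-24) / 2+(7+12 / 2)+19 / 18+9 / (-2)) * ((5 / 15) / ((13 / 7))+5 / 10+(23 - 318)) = -2226829 / 351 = -6344.24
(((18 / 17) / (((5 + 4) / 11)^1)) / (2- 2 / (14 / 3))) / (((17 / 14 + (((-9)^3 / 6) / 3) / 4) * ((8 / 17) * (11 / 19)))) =-0.34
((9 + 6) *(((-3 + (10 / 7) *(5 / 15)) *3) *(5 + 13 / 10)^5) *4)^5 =-5821154925805287434623411197719863383481406778936951 / 3125000000000000000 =-1862769576257691979079492000000000.00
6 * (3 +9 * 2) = 126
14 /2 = 7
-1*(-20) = 20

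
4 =4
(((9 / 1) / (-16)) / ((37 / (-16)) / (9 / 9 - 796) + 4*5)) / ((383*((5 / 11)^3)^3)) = -0.09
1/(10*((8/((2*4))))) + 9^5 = 590491/10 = 59049.10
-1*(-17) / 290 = 17 / 290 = 0.06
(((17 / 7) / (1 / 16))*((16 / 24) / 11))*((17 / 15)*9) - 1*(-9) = 12713 / 385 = 33.02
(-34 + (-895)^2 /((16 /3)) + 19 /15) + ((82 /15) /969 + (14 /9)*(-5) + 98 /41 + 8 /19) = 477239029231 /3178320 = 150154.49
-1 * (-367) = 367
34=34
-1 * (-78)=78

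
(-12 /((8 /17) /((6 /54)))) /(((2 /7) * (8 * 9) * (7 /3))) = -17 /288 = -0.06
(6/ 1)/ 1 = 6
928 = 928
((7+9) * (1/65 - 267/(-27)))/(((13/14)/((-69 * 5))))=-29850688/507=-58877.10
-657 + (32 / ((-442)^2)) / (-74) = -1187275873 / 1807117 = -657.00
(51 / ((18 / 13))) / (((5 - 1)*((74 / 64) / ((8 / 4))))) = 1768 / 111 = 15.93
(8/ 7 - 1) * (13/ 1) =1.86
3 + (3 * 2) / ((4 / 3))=15 / 2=7.50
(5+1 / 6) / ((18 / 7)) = 217 / 108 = 2.01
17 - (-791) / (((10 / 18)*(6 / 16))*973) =14527 / 695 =20.90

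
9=9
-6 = -6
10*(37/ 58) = 185/ 29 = 6.38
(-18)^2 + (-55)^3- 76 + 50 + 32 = -166045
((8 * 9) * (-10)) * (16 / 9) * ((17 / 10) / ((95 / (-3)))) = 6528 / 95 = 68.72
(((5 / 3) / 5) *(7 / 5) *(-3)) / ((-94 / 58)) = 203 / 235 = 0.86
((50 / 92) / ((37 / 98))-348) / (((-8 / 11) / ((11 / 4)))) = 35685683 / 27232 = 1310.43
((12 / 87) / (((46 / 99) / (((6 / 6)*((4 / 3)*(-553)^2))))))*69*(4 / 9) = 107644768 / 29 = 3711888.55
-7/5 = -1.40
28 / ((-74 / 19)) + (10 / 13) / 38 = -65517 / 9139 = -7.17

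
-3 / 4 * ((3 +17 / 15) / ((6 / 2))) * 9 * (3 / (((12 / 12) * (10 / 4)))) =-11.16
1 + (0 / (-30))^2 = 1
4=4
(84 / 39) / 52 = 7 / 169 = 0.04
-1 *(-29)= 29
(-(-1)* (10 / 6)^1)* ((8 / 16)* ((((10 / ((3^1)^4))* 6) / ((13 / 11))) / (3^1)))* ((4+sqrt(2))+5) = 550* sqrt(2) / 3159+550 / 351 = 1.81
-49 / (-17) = 49 / 17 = 2.88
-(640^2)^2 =-167772160000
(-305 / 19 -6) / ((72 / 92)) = -9637 / 342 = -28.18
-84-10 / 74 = -3113 / 37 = -84.14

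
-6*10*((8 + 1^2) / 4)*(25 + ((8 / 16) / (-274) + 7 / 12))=-473130 / 137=-3453.50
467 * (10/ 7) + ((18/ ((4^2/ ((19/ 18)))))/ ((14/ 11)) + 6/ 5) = 749589/ 1120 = 669.28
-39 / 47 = -0.83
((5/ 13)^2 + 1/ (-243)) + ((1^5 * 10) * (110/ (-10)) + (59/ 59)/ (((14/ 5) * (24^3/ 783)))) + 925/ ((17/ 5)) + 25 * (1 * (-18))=-1440111701429/ 5004260352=-287.78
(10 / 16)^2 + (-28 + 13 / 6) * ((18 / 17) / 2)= -14455 / 1088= -13.29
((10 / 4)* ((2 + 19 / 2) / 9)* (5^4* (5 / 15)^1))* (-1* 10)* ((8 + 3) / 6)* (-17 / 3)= 67203125 / 972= 69139.02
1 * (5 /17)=0.29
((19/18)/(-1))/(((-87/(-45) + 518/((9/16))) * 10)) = -19/166108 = -0.00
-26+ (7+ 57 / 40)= -703 / 40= -17.58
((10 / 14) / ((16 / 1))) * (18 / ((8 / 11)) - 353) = -14.65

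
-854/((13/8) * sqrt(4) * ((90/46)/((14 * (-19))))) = 20899088/585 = 35724.94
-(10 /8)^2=-25 /16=-1.56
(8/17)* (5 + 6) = 88/17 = 5.18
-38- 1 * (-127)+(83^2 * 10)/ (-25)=-13333/ 5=-2666.60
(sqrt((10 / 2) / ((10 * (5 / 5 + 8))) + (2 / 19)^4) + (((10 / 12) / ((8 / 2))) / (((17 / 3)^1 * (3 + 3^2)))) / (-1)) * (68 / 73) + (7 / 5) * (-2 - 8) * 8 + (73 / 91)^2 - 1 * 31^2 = -15558123773 / 14508312 + 34 * sqrt(261218) / 79059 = -1072.14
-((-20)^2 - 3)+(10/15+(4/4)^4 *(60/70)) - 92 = -10237/21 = -487.48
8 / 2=4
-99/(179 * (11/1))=-9/179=-0.05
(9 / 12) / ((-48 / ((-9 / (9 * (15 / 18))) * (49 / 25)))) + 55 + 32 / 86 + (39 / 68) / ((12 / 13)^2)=56.08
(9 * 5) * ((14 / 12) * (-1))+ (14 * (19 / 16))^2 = 14329 / 64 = 223.89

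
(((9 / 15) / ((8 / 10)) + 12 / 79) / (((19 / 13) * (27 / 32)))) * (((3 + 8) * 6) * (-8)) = -91520 / 237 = -386.16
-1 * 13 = -13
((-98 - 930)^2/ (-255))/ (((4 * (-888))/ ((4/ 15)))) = 0.31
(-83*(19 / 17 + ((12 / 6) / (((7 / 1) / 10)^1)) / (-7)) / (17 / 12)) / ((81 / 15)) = -327020 / 42483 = -7.70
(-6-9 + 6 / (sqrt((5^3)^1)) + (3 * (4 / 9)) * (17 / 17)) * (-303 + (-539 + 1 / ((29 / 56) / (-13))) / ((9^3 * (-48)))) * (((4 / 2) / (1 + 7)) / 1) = 4201930715 / 4059072-20497223 * sqrt(5) / 1127520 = 994.55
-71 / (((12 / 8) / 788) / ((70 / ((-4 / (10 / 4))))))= 4895450 / 3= 1631816.67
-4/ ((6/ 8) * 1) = -16/ 3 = -5.33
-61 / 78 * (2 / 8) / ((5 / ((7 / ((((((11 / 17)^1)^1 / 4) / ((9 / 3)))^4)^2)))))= -53365179273383190528 / 13933327265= -3830038458.04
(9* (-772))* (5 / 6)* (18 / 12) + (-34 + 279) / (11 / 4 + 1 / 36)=-42984 / 5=-8596.80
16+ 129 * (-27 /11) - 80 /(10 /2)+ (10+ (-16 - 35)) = -3934 /11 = -357.64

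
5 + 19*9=176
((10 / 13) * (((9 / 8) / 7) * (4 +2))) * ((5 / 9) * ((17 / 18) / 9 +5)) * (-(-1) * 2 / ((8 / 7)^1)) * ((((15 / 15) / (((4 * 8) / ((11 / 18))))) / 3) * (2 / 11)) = 20675 / 4852224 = 0.00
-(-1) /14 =1 /14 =0.07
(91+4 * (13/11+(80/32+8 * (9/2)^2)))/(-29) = -8291/319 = -25.99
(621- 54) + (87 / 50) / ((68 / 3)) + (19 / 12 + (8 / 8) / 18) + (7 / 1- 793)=-6648901 / 30600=-217.28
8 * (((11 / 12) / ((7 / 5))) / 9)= 0.58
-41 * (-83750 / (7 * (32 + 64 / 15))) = 25753125 / 1904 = 13525.80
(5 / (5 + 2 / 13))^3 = 274625 / 300763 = 0.91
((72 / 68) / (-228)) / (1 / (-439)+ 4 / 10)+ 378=71056513 / 187986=377.99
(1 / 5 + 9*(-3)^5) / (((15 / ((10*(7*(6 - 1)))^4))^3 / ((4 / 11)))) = -21497249184053125000000000000000 / 27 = -796194414224189814814814800000.00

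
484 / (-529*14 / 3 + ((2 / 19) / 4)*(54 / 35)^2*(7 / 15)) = -6034875 / 30780823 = -0.20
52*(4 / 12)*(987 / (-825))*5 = -103.68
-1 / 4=-0.25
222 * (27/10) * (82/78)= 40959/65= 630.14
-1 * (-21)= 21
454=454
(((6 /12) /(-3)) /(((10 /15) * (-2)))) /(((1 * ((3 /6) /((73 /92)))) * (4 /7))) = 511 /1472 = 0.35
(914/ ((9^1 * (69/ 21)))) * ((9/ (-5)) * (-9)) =57582/ 115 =500.71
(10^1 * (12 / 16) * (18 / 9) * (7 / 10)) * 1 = 10.50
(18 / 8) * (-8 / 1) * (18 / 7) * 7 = -324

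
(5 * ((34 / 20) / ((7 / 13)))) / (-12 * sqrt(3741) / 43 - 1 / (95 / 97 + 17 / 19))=30246728083 / 1045201061387 - 15819333816 * sqrt(3741) / 1045201061387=-0.90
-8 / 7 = -1.14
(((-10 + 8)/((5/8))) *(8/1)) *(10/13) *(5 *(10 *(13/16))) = -800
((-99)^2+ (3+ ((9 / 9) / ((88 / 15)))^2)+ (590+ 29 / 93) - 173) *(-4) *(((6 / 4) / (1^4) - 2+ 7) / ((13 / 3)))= -7361327933 / 120032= -61328.05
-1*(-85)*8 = 680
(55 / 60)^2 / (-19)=-121 / 2736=-0.04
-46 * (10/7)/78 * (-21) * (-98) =-22540/13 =-1733.85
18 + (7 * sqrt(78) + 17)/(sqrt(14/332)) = 18 + sqrt(1162) * (17/7 + sqrt(78)) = 401.84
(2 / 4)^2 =1 / 4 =0.25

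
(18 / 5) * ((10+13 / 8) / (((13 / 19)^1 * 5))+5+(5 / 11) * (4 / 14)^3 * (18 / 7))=1041401133 / 34334300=30.33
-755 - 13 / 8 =-6053 / 8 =-756.62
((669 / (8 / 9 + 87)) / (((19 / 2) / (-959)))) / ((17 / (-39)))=64340406 / 36499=1762.80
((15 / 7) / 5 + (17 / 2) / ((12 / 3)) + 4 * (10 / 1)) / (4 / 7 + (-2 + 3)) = 27.08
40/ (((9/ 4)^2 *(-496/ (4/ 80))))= -2/ 2511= -0.00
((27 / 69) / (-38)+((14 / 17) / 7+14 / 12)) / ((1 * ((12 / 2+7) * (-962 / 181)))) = -2569657 / 139360611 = -0.02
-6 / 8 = -3 / 4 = -0.75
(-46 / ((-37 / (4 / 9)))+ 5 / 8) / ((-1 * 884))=-0.00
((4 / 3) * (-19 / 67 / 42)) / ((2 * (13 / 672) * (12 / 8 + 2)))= -1216 / 18291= -0.07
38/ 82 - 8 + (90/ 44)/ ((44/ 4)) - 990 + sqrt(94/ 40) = -9895713/ 9922 + sqrt(235)/ 10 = -995.82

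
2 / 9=0.22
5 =5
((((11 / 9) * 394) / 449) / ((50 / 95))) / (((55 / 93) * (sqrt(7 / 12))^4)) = 5569584 / 550025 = 10.13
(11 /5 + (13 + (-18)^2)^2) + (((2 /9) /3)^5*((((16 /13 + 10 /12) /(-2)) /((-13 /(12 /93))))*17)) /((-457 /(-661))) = 58525198175463248368 /515317247463915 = 113571.20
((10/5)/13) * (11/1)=22/13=1.69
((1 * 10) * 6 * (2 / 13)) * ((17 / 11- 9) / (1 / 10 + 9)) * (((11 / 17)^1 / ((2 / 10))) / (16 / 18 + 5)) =-4.15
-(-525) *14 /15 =490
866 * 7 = 6062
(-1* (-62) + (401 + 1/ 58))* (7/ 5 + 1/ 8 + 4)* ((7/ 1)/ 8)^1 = 8308937/ 3712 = 2238.40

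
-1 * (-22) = 22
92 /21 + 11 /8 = 967 /168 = 5.76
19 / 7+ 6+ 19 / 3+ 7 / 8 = 2675 / 168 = 15.92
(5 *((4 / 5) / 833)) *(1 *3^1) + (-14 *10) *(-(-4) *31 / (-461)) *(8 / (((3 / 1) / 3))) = 115692572 / 384013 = 301.27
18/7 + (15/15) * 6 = 60/7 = 8.57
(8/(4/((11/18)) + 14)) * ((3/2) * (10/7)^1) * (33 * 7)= 21780/113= 192.74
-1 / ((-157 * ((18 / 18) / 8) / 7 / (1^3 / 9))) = 56 / 1413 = 0.04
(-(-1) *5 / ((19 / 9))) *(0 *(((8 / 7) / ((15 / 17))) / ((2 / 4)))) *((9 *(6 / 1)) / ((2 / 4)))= 0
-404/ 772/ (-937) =101/ 180841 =0.00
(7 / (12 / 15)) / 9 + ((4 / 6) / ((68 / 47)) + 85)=52897 / 612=86.43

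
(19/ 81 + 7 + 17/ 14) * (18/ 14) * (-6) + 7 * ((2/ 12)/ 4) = -25435/ 392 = -64.89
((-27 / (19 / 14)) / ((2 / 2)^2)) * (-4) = 1512 / 19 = 79.58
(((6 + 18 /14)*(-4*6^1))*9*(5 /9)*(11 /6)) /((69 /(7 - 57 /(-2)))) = -132770 /161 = -824.66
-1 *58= -58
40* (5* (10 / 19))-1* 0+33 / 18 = 12209 / 114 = 107.10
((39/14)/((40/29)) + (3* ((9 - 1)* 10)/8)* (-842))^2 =200066003291961/313600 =637965571.72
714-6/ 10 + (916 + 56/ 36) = 73393/ 45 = 1630.96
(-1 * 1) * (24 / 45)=-8 / 15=-0.53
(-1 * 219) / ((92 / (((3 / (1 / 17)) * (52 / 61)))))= -145197 / 1403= -103.49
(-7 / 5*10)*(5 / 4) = -35 / 2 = -17.50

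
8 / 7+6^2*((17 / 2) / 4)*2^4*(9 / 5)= 77152 / 35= 2204.34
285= 285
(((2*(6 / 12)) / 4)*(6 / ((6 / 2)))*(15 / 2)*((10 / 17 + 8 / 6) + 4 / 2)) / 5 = 50 / 17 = 2.94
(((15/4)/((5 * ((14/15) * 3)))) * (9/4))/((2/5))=675/448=1.51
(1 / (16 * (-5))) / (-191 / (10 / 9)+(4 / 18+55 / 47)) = 423 / 5769976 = 0.00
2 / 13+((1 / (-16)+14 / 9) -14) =-12.35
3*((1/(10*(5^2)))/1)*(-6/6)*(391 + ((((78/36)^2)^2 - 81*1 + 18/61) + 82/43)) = -1136217679/283284000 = -4.01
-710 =-710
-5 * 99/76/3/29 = -165/2204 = -0.07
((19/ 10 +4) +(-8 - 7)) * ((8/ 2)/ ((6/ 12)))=-364/ 5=-72.80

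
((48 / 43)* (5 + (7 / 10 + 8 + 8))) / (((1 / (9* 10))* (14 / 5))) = 33480 / 43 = 778.60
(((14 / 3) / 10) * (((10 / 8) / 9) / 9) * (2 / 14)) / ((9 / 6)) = 1 / 1458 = 0.00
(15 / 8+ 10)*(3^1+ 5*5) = 665 / 2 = 332.50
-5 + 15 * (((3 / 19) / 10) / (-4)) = -769 / 152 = -5.06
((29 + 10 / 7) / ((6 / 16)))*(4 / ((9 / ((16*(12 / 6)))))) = 1154.03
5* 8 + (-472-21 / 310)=-133941 / 310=-432.07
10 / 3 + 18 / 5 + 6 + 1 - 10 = 59 / 15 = 3.93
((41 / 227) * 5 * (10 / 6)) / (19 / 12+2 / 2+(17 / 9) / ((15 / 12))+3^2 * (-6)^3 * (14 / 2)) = -61500 / 555855581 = -0.00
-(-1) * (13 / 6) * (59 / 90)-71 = -37573 / 540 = -69.58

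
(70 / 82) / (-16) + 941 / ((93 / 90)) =18517795 / 20336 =910.59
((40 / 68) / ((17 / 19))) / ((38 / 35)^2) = 6125 / 10982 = 0.56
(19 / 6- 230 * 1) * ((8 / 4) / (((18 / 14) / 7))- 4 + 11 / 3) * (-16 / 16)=129295 / 54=2394.35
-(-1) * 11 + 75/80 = 191/16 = 11.94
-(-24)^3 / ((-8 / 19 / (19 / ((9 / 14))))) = -970368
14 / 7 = 2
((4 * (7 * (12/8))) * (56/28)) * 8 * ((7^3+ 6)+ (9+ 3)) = 242592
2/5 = 0.40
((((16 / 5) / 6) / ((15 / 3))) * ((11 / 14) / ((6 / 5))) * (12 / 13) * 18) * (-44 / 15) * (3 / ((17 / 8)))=-185856 / 38675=-4.81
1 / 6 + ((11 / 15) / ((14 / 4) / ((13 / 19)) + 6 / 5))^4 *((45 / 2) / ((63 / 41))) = 87240180020989 / 515211659818254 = 0.17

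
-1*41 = -41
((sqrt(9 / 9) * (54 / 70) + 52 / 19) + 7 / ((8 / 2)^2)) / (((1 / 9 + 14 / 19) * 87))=0.05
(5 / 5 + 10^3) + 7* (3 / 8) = 8029 / 8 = 1003.62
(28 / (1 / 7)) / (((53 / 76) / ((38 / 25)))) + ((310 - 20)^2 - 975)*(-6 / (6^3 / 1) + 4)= 15770487103 / 47700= 330618.18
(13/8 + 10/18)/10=157/720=0.22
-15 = -15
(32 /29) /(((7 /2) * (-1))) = -0.32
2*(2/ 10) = 2/ 5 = 0.40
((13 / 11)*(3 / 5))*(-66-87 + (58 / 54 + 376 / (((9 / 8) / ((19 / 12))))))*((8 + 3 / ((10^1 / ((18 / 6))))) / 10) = 238.08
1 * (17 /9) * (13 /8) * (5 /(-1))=-1105 /72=-15.35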